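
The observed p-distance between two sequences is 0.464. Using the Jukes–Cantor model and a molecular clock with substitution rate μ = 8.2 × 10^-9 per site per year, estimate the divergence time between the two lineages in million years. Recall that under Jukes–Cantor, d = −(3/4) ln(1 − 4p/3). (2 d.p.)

d = −(3/4) ln(1 − 4p/3) = −0.75 ln(1 − 0.618667) = −0.75 ln(0.381333)
  = −0.75 × (-0.964082) = 0.723062 substitutions/site.
Under a molecular clock d = 2μt, so t = d/(2μ) = 0.723062 / (2 × 8.2 × 10^-9) = 44.09 million years.

44.09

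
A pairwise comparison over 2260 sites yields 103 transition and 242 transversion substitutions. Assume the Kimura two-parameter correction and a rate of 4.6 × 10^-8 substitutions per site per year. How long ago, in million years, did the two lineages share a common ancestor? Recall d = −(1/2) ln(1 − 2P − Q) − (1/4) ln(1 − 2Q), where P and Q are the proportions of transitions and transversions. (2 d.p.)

1.86

P = 103/2260 ≈ 0.045575 and Q = 242/2260 ≈ 0.10708.
Under the Kimura two-parameter model, d = −½ ln(1 − 2P − Q) − ¼ ln(1 − 2Q).
1 − 2P − Q = 0.80177, giving −½ ln(0.80177) = 0.110467.
1 − 2Q = 0.78584, giving −¼ ln(0.78584) = 0.060251.
d = 0.110467 + 0.060251 = 0.170718.
Under a molecular clock d = 2μt, so t = d/(2μ) = 0.170718 / (2 × 4.6 × 10^-8) = 1.86 million years.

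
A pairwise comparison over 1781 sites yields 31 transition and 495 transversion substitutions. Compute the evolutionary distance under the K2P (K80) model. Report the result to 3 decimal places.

P = 31/1781 ≈ 0.017406 and Q = 495/1781 ≈ 0.277934.
Under the Kimura two-parameter model, d = −½ ln(1 − 2P − Q) − ¼ ln(1 − 2Q).
1 − 2P − Q = 0.687254, giving −½ ln(0.687254) = 0.187526.
1 − 2Q = 0.444132, giving −¼ ln(0.444132) = 0.202908.
d = 0.187526 + 0.202908 = 0.390434.

0.390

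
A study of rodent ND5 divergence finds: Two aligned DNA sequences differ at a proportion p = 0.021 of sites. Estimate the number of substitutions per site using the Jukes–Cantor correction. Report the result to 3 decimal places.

d = −(3/4) ln(1 − 4p/3) = −0.75 ln(1 − 0.028) = −0.75 ln(0.972)
  = −0.75 × (-0.028399) = 0.021299 substitutions/site.

0.021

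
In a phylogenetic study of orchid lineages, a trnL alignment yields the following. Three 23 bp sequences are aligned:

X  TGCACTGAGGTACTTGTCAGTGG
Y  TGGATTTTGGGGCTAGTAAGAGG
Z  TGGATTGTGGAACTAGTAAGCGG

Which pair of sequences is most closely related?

Y and Z

X–Y: 9/23 differ, p = 0.391, d = 0.553.
X–Z: 7/23 differ, p = 0.304, d = 0.390.
Y–Z: 4/23 differ, p = 0.174, d = 0.198.
The smallest distance is between Y and Z.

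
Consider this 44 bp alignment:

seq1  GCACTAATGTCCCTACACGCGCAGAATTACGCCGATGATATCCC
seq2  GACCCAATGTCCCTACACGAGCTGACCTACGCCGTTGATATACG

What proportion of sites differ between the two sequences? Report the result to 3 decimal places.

The sequences differ at 10 of 44 positions (sites 2, 3, 5, 20, 23, 26, 27, 35, 42, 44).
p = 10/44 = 0.227272… ≈ 0.227 (to 3 d.p.).

0.227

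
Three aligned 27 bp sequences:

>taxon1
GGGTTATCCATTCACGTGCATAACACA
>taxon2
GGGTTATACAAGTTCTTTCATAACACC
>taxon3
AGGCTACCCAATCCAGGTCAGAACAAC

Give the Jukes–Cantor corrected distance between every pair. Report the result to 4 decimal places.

d(taxon1,taxon2) = 0.3770, d(taxon1,taxon3) = 0.5876, d(taxon2,taxon3) = 0.6735

taxon1–taxon2: 8/27 sites differ → p ≈ 0.296296, d = −0.75 ln(1 − 0.395061) = 0.376971 ≈ 0.3770.
taxon1–taxon3: 11/27 sites differ → p ≈ 0.407407, d = −0.75 ln(1 − 0.543209) = 0.587647 ≈ 0.5876.
taxon2–taxon3: 12/27 sites differ → p ≈ 0.444444, d = −0.75 ln(1 − 0.592592) = 0.673455 ≈ 0.6735.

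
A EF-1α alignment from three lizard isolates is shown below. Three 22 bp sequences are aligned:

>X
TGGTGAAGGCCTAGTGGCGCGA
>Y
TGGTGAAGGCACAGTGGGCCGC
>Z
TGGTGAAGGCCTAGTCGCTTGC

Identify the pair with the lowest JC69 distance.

X–Y: 5/22 differ, p = 0.227, d = 0.271.
X–Z: 4/22 differ, p = 0.182, d = 0.208.
Y–Z: 6/22 differ, p = 0.273, d = 0.339.
The smallest distance is between X and Z.

X and Z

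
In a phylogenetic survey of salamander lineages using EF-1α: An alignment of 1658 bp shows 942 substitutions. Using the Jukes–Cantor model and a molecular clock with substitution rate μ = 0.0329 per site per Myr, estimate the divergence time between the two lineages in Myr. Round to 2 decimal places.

p = 942/1658 ≈ 0.568154.
d = −(3/4) ln(1 − 4p/3) = −0.75 ln(1 − 0.757539) = −0.75 ln(0.242461)
  = −0.75 × (-1.416914) = 1.062686 substitutions/site.
Under a molecular clock d = 2μt, so t = d/(2μ) = 1.062686 / (2 × 0.0329) = 16.15 Myr.

16.15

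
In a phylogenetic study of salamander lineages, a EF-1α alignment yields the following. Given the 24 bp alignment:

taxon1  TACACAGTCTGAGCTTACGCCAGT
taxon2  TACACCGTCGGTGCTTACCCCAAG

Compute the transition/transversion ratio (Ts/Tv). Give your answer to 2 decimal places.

Transitions are A↔G and C↔T; transversions are all other mismatches.
Transitions: 1. Transversions: 5.
R = 1/5 = 0.20.

0.20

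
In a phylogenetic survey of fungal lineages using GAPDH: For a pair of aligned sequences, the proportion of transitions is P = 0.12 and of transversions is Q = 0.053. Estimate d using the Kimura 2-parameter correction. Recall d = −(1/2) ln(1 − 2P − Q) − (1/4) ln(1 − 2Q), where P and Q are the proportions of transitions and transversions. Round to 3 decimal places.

0.201

Under the Kimura two-parameter model, d = −½ ln(1 − 2P − Q) − ¼ ln(1 − 2Q).
1 − 2P − Q = 0.707, giving −½ ln(0.707) = 0.173362.
1 − 2Q = 0.894, giving −¼ ln(0.894) = 0.028012.
d = 0.173362 + 0.028012 = 0.201374.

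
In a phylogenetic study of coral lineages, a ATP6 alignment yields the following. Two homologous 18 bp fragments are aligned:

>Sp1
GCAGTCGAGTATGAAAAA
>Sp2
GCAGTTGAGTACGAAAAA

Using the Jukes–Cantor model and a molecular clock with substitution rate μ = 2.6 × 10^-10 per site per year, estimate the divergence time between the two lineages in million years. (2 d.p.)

The sequences differ at 2 of 18 sites (6, 12), so p = 2/18 ≈ 0.111111.
d = −(3/4) ln(1 − 4p/3) = −0.75 ln(1 − 0.148148) = −0.75 ln(0.851852)
  = −0.75 × (-0.160342) = 0.120257 substitutions/site.
Under a molecular clock d = 2μt, so t = d/(2μ) = 0.120257 / (2 × 2.6 × 10^-10) = 231.26 million years.

231.26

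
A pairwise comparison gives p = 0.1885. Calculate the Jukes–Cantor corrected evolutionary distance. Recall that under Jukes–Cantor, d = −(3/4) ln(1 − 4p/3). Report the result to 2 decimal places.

0.22

d = −(3/4) ln(1 − 4p/3) = −0.75 ln(1 − 0.251333) = −0.75 ln(0.748667)
  = −0.75 × (-0.289461) = 0.217096 substitutions/site.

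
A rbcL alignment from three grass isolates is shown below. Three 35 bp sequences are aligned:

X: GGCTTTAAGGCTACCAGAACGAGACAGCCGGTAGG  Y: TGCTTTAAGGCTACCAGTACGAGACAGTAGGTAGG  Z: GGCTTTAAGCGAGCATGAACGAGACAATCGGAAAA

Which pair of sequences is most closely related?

X–Y: 4/35 differ, p = 0.114, d = 0.124.
X–Z: 11/35 differ, p = 0.314, d = 0.407.
Y–Z: 13/35 differ, p = 0.371, d = 0.513.
The smallest distance is between X and Y.

X and Y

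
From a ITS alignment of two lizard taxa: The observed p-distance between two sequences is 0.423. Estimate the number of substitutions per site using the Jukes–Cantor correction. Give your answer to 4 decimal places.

d = −(3/4) ln(1 − 4p/3) = −0.75 ln(1 − 0.564) = −0.75 ln(0.436)
  = −0.75 × (-0.830113) = 0.622585 substitutions/site.

0.6226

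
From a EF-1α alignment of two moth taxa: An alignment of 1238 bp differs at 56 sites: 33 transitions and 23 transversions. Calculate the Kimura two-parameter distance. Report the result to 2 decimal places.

0.05

P = 33/1238 ≈ 0.026656 and Q = 23/1238 ≈ 0.018578.
Under the Kimura two-parameter model, d = −½ ln(1 − 2P − Q) − ¼ ln(1 − 2Q).
1 − 2P − Q = 0.92811, giving −½ ln(0.92811) = 0.037303.
1 − 2Q = 0.962844, giving −¼ ln(0.962844) = 0.009466.
d = 0.037303 + 0.009466 = 0.046769.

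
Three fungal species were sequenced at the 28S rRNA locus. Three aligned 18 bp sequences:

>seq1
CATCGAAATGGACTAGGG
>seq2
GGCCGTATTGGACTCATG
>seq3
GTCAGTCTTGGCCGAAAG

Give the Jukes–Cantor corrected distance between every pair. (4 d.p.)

seq1–seq2: 8/18 sites differ → p ≈ 0.444444, d = −0.75 ln(1 − 0.592592) = 0.673455 ≈ 0.6735.
seq1–seq3: 11/18 sites differ → p ≈ 0.611111, d = −0.75 ln(1 − 0.814815) = 1.264800 ≈ 1.2648.
seq2–seq3: 7/18 sites differ → p ≈ 0.388889, d = −0.75 ln(1 − 0.518519) = 0.548166 ≈ 0.5482.

d(seq1,seq2) = 0.6735, d(seq1,seq3) = 1.2648, d(seq2,seq3) = 0.5482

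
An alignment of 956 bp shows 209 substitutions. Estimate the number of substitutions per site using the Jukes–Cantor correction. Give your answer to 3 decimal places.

p = 209/956 ≈ 0.218619.
d = −(3/4) ln(1 − 4p/3) = −0.75 ln(1 − 0.291492) = −0.75 ln(0.708508)
  = −0.75 × (-0.344594) = 0.258446 substitutions/site.

0.258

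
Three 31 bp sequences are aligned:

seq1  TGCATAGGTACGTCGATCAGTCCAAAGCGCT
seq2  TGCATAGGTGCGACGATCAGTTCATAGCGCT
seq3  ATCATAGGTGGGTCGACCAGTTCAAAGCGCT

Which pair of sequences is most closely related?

seq1–seq2: 4/31 differ, p = 0.129, d = 0.142.
seq1–seq3: 6/31 differ, p = 0.194, d = 0.224.
seq2–seq3: 6/31 differ, p = 0.194, d = 0.224.
The smallest distance is between seq1 and seq2.

seq1 and seq2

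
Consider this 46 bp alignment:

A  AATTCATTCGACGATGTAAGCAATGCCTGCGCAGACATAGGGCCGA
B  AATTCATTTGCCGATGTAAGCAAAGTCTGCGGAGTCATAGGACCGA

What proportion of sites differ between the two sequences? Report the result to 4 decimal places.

The sequences differ at 7 of 46 positions (sites 9, 11, 24, 26, 32, 35, 42).
p = 7/46 = 0.152173… ≈ 0.1522 (to 4 d.p.).

0.1522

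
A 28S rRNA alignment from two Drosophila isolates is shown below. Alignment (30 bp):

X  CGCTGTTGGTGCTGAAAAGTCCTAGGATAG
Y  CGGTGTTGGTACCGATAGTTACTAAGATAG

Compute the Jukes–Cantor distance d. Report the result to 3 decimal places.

0.330

The sequences differ at 8 of 30 sites (3, 11, 13, 16, 18, 19, 21, 25), so p = 8/30 ≈ 0.266667.
d = −(3/4) ln(1 − 4p/3) = −0.75 ln(1 − 0.355556) = −0.75 ln(0.644444)
  = −0.75 × (-0.439367) = 0.329525 substitutions/site.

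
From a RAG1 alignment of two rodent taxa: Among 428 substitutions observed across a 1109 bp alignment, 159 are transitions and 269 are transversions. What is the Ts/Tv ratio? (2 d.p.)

R = 159/269 = 0.591078… ≈ 0.59 (to 2 d.p.).

0.59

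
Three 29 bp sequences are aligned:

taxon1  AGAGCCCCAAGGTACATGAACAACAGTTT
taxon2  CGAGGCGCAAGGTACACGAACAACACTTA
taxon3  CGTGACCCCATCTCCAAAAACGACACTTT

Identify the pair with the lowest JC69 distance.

taxon1–taxon2: 6/29 differ, p = 0.207, d = 0.242.
taxon1–taxon3: 11/29 differ, p = 0.379, d = 0.529.
taxon2–taxon3: 11/29 differ, p = 0.379, d = 0.529.
The smallest distance is between taxon1 and taxon2.

taxon1 and taxon2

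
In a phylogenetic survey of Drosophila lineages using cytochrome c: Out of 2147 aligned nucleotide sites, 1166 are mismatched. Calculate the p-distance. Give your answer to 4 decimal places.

p = 1166/2147 = 0.543083… ≈ 0.5431 (to 4 d.p.).

0.5431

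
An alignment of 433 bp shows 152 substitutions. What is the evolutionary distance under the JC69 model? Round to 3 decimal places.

p = 152/433 ≈ 0.351039.
d = −(3/4) ln(1 − 4p/3) = −0.75 ln(1 − 0.468052) = −0.75 ln(0.531948)
  = −0.75 × (-0.631210) = 0.473408 substitutions/site.

0.473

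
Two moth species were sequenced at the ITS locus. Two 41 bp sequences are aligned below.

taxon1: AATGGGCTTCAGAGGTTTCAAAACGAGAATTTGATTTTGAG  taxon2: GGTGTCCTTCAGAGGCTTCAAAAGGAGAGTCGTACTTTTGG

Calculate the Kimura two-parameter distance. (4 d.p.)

Of 41 sites, 7 differences are transitions and 6 are transversions, so P = 7/41 ≈ 0.170732 and Q = 6/41 ≈ 0.146341.
Under the Kimura two-parameter model, d = −½ ln(1 − 2P − Q) − ¼ ln(1 − 2Q).
1 − 2P − Q = 0.512195, giving −½ ln(0.512195) = 0.334525.
1 − 2Q = 0.707318, giving −¼ ln(0.707318) = 0.086569.
d = 0.334525 + 0.086569 = 0.421094.

0.4211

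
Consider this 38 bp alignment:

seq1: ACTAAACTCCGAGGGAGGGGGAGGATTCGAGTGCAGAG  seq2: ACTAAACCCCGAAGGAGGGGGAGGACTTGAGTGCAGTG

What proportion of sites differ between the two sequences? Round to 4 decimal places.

0.1316

The sequences differ at 5 of 38 positions (sites 8, 13, 26, 28, 37).
p = 5/38 = 0.131578… ≈ 0.1316 (to 4 d.p.).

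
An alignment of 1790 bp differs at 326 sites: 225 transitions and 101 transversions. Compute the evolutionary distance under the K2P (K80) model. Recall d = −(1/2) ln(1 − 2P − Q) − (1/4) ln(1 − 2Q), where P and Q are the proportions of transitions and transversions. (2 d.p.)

P = 225/1790 ≈ 0.125698 and Q = 101/1790 ≈ 0.056425.
Under the Kimura two-parameter model, d = −½ ln(1 − 2P − Q) − ¼ ln(1 − 2Q).
1 − 2P − Q = 0.692179, giving −½ ln(0.692179) = 0.183955.
1 − 2Q = 0.88715, giving −¼ ln(0.88715) = 0.029935.
d = 0.183955 + 0.029935 = 0.213890.

0.21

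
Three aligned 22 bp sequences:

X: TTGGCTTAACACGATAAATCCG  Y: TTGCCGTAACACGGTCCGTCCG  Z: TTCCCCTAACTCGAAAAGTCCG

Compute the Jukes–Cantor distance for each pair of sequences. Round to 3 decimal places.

d(X,Y) = 0.339, d(X,Z) = 0.339, d(Y,Z) = 0.414

X–Y: 6/22 sites differ → p ≈ 0.272727, d = −0.75 ln(1 − 0.363636) = 0.338988 ≈ 0.339.
X–Z: 6/22 sites differ → p ≈ 0.272727, d = −0.75 ln(1 − 0.363636) = 0.338988 ≈ 0.339.
Y–Z: 7/22 sites differ → p ≈ 0.318182, d = −0.75 ln(1 − 0.424243) = 0.414052 ≈ 0.414.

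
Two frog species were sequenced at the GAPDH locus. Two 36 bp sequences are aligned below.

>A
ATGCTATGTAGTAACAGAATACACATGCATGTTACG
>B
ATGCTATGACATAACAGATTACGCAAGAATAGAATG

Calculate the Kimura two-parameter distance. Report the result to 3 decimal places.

0.393

Of 36 sites, 4 differences are transitions and 7 are transversions, so P = 4/36 ≈ 0.111111 and Q = 7/36 ≈ 0.194444.
Under the Kimura two-parameter model, d = −½ ln(1 − 2P − Q) − ¼ ln(1 − 2Q).
1 − 2P − Q = 0.583334, giving −½ ln(0.583334) = 0.269498.
1 − 2Q = 0.611112, giving −¼ ln(0.611112) = 0.123119.
d = 0.269498 + 0.123119 = 0.392617.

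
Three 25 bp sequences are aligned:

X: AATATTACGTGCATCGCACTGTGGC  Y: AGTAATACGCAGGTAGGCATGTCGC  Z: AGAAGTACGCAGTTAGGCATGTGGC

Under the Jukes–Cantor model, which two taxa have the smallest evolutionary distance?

Y and Z

X–Y: 11/25 differ, p = 0.440, d = 0.663.
X–Z: 11/25 differ, p = 0.440, d = 0.663.
Y–Z: 4/25 differ, p = 0.160, d = 0.180.
The smallest distance is between Y and Z.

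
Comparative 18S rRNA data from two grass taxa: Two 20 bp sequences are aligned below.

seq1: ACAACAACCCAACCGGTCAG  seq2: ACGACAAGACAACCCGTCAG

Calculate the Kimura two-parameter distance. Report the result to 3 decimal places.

Of 20 sites, 1 differences are transitions and 3 are transversions, so P = 1/20 = 0.05 and Q = 3/20 = 0.15.
Under the Kimura two-parameter model, d = −½ ln(1 − 2P − Q) − ¼ ln(1 − 2Q).
1 − 2P − Q = 0.75, giving −½ ln(0.75) = 0.143841.
1 − 2Q = 0.7, giving −¼ ln(0.7) = 0.089169.
d = 0.143841 + 0.089169 = 0.233010.

0.233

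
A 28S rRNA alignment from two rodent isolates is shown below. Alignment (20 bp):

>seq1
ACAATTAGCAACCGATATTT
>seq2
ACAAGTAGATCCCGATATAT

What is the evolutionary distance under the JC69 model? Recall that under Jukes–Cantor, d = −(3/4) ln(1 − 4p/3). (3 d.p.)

The sequences differ at 5 of 20 sites (5, 9, 10, 11, 19), so p = 5/20 = 0.25.
d = −(3/4) ln(1 − 4p/3) = −0.75 ln(1 − 0.333333) = −0.75 ln(0.666667)
  = −0.75 × (-0.405465) = 0.304099 substitutions/site.

0.304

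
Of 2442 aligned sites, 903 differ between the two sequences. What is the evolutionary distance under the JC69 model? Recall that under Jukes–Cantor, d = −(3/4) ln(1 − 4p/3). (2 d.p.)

0.51

p = 903/2442 ≈ 0.369779.
d = −(3/4) ln(1 − 4p/3) = −0.75 ln(1 − 0.493039) = −0.75 ln(0.506961)
  = −0.75 × (-0.679321) = 0.509491 substitutions/site.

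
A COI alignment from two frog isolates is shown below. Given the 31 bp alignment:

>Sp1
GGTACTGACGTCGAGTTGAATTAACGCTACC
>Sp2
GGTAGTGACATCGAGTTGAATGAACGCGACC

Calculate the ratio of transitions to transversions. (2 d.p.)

0.33

Transitions are A↔G and C↔T; transversions are all other mismatches.
Transitions: 1. Transversions: 3.
R = 1/3 = 0.333333… ≈ 0.33 (to 2 d.p.).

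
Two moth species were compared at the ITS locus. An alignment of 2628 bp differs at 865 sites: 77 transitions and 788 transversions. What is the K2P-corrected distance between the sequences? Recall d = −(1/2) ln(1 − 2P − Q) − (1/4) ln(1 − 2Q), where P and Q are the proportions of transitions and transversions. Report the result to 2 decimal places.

P = 77/2628 ≈ 0.0293 and Q = 788/2628 ≈ 0.299848.
Under the Kimura two-parameter model, d = −½ ln(1 − 2P − Q) − ¼ ln(1 − 2Q).
1 − 2P − Q = 0.641552, giving −½ ln(0.641552) = 0.221933.
1 − 2Q = 0.400304, giving −¼ ln(0.400304) = 0.228883.
d = 0.221933 + 0.228883 = 0.450816.

0.45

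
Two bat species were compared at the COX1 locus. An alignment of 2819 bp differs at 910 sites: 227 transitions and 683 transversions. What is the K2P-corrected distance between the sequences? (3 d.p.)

P = 227/2819 ≈ 0.080525 and Q = 683/2819 ≈ 0.242284.
Under the Kimura two-parameter model, d = −½ ln(1 − 2P − Q) − ¼ ln(1 − 2Q).
1 − 2P − Q = 0.596666, giving −½ ln(0.596666) = 0.258199.
1 − 2Q = 0.515432, giving −¼ ln(0.515432) = 0.165687.
d = 0.258199 + 0.165687 = 0.423886.

0.424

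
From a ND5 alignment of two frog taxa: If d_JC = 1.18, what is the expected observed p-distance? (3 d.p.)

p = (3/4)(1 − e^(−4d/3)) = 0.75 × (1 − e^(-1.573333)) = 0.75 × (1 − 0.207353) = 0.594485.

0.594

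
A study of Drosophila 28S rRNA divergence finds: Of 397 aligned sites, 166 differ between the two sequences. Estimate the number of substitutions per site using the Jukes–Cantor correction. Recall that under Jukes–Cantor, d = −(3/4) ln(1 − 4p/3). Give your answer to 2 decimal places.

p = 166/397 ≈ 0.418136.
d = −(3/4) ln(1 − 4p/3) = −0.75 ln(1 − 0.557515) = −0.75 ln(0.442485)
  = −0.75 × (-0.815349) = 0.611512 substitutions/site.

0.61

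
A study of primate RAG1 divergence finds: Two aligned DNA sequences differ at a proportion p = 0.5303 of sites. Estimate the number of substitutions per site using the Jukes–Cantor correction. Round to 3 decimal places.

d = −(3/4) ln(1 − 4p/3) = −0.75 ln(1 − 0.707067) = −0.75 ln(0.292933)
  = −0.75 × (-1.227811) = 0.920858 substitutions/site.

0.921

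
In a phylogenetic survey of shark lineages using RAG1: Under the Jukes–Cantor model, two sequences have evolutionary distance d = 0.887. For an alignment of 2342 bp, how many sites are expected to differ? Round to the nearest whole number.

Invert JC69: p = (3/4)(1 − e^(−4d/3)) = 0.75 × (1 − e^(-1.182667)) = 0.75 × (1 − 0.306460) = 0.520155.
Expected differing sites = pL ≈ 0.520155 × 2342 = 1218.20301 ≈ 1218.

1218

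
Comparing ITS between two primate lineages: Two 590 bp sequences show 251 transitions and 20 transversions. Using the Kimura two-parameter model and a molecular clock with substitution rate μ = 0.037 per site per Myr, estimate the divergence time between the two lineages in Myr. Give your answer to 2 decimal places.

P = 251/590 ≈ 0.425424 and Q = 20/590 ≈ 0.033898.
Under the Kimura two-parameter model, d = −½ ln(1 − 2P − Q) − ¼ ln(1 − 2Q).
1 − 2P − Q = 0.115254, giving −½ ln(0.115254) = 1.080308.
1 − 2Q = 0.932204, giving −¼ ln(0.932204) = 0.017551.
d = 1.080308 + 0.017551 = 1.097859.
Under a molecular clock d = 2μt, so t = d/(2μ) = 1.097859 / (2 × 0.037) = 14.84 Myr.

14.84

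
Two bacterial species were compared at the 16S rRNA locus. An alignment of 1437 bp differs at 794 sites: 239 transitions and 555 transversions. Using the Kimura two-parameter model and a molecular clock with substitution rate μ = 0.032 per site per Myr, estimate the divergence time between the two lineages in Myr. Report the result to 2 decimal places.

15.70

P = 239/1437 ≈ 0.166319 and Q = 555/1437 ≈ 0.386221.
Under the Kimura two-parameter model, d = −½ ln(1 − 2P − Q) − ¼ ln(1 − 2Q).
1 − 2P − Q = 0.281141, giving −½ ln(0.281141) = 0.634449.
1 − 2Q = 0.227558, giving −¼ ln(0.227558) = 0.370088.
d = 0.634449 + 0.370088 = 1.004537.
Under a molecular clock d = 2μt, so t = d/(2μ) = 1.004537 / (2 × 0.032) = 15.70 Myr.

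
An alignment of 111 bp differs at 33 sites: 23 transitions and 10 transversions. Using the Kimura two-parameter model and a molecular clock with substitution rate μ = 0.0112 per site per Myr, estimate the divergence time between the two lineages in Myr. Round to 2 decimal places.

17.89

P = 23/111 ≈ 0.207207 and Q = 10/111 ≈ 0.09009.
Under the Kimura two-parameter model, d = −½ ln(1 − 2P − Q) − ¼ ln(1 − 2Q).
1 − 2P − Q = 0.495496, giving −½ ln(0.495496) = 0.351098.
1 − 2Q = 0.81982, giving −¼ ln(0.81982) = 0.049668.
d = 0.351098 + 0.049668 = 0.400766.
Under a molecular clock d = 2μt, so t = d/(2μ) = 0.400766 / (2 × 0.0112) = 17.89 Myr.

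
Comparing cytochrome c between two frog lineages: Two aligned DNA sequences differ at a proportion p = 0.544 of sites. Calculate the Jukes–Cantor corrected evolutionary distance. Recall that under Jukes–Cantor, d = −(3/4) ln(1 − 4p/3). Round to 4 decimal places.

0.9691

d = −(3/4) ln(1 − 4p/3) = −0.75 ln(1 − 0.725333) = −0.75 ln(0.274667)
  = −0.75 × (-1.292196) = 0.969147 substitutions/site.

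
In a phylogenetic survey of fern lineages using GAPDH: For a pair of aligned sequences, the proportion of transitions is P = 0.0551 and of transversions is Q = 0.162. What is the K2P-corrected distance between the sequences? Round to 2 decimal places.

0.26

Under the Kimura two-parameter model, d = −½ ln(1 − 2P − Q) − ¼ ln(1 − 2Q).
1 − 2P − Q = 0.7278, giving −½ ln(0.7278) = 0.158864.
1 − 2Q = 0.676, giving −¼ ln(0.676) = 0.097891.
d = 0.158864 + 0.097891 = 0.256755.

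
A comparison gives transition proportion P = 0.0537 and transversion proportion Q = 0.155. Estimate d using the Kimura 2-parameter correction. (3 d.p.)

0.245

Under the Kimura two-parameter model, d = −½ ln(1 − 2P − Q) − ¼ ln(1 − 2Q).
1 − 2P − Q = 0.7376, giving −½ ln(0.7376) = 0.152177.
1 − 2Q = 0.69, giving −¼ ln(0.69) = 0.092766.
d = 0.152177 + 0.092766 = 0.244943.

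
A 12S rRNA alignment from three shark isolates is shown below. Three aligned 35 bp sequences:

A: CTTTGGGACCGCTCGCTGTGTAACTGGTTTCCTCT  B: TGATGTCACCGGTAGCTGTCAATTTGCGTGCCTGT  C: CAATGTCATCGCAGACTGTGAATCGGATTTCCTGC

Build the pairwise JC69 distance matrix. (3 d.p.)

A–B: 15/35 sites differ → p ≈ 0.428571, d = −0.75 ln(1 − 0.571428) = 0.635472 ≈ 0.635.
A–C: 14/35 sites differ → p = 0.4, d = −0.75 ln(1 − 0.533333) = 0.571605 ≈ 0.572.
B–C: 14/35 sites differ → p = 0.4, d = −0.75 ln(1 − 0.533333) = 0.571605 ≈ 0.572.

d(A,B) = 0.635, d(A,C) = 0.572, d(B,C) = 0.572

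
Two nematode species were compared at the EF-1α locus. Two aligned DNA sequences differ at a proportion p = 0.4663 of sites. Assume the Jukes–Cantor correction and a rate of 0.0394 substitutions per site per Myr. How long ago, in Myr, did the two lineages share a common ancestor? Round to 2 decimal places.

9.25

d = −(3/4) ln(1 − 4p/3) = −0.75 ln(1 − 0.621733) = −0.75 ln(0.378267)
  = −0.75 × (-0.972155) = 0.729116 substitutions/site.
Under a molecular clock d = 2μt, so t = d/(2μ) = 0.729116 / (2 × 0.0394) = 9.25 Myr.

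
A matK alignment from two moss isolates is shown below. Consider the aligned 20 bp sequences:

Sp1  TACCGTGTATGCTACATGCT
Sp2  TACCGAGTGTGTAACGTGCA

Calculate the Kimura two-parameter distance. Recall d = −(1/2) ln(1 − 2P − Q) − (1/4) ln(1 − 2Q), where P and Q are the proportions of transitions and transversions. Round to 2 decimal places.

Of 20 sites, 3 differences are transitions and 3 are transversions, so P = 3/20 = 0.15 and Q = 3/20 = 0.15.
Under the Kimura two-parameter model, d = −½ ln(1 − 2P − Q) − ¼ ln(1 − 2Q).
1 − 2P − Q = 0.55, giving −½ ln(0.55) = 0.298919.
1 − 2Q = 0.7, giving −¼ ln(0.7) = 0.089169.
d = 0.298919 + 0.089169 = 0.388088.

0.39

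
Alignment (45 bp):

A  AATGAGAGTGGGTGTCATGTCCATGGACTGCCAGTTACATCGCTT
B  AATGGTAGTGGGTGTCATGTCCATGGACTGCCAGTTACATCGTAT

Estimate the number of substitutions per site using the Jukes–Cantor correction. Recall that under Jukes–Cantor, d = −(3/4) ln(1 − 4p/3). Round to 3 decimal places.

0.095

The sequences differ at 4 of 45 sites (5, 6, 43, 44), so p = 4/45 ≈ 0.088889.
d = −(3/4) ln(1 − 4p/3) = −0.75 ln(1 − 0.118519) = −0.75 ln(0.881481)
  = −0.75 × (-0.126152) = 0.094614 substitutions/site.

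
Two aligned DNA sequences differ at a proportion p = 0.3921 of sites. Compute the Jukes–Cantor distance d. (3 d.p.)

0.555

d = −(3/4) ln(1 − 4p/3) = −0.75 ln(1 − 0.5228) = −0.75 ln(0.4772)
  = −0.75 × (-0.739820) = 0.554865 substitutions/site.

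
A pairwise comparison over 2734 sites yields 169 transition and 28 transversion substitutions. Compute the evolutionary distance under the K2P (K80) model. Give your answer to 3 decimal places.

0.077

P = 169/2734 ≈ 0.061814 and Q = 28/2734 ≈ 0.010241.
Under the Kimura two-parameter model, d = −½ ln(1 − 2P − Q) − ¼ ln(1 − 2Q).
1 − 2P − Q = 0.866131, giving −½ ln(0.866131) = 0.071860.
1 − 2Q = 0.979518, giving −¼ ln(0.979518) = 0.005174.
d = 0.071860 + 0.005174 = 0.077034.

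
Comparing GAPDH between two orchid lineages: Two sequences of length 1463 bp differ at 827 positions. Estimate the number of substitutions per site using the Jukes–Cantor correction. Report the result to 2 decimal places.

p = 827/1463 ≈ 0.565277.
d = −(3/4) ln(1 − 4p/3) = −0.75 ln(1 − 0.753703) = −0.75 ln(0.246297)
  = −0.75 × (-1.401217) = 1.050913 substitutions/site.

1.05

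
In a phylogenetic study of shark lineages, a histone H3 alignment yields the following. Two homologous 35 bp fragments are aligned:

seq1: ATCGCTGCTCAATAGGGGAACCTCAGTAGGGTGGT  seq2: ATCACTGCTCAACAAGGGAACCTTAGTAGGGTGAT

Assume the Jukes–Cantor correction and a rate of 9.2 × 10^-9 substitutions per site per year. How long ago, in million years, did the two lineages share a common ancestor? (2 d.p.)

8.61

The sequences differ at 5 of 35 sites (4, 13, 15, 24, 34), so p = 5/35 ≈ 0.142857.
d = −(3/4) ln(1 − 4p/3) = −0.75 ln(1 − 0.190476) = −0.75 ln(0.809524)
  = −0.75 × (-0.211309) = 0.158482 substitutions/site.
Under a molecular clock d = 2μt, so t = d/(2μ) = 0.158482 / (2 × 9.2 × 10^-9) = 8.61 million years.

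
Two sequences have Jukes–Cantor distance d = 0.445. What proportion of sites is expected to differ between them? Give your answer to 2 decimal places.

p = (3/4)(1 − e^(−4d/3)) = 0.75 × (1 − e^(-0.593333)) = 0.75 × (1 − 0.552483) = 0.335638.

0.34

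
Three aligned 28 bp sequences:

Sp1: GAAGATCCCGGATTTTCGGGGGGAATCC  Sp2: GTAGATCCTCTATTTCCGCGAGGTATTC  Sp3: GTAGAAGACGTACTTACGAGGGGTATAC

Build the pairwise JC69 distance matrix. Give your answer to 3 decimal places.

Sp1–Sp2: 9/28 sites differ → p ≈ 0.321429, d = −0.75 ln(1 − 0.428572) = 0.419713 ≈ 0.420.
Sp1–Sp3: 10/28 sites differ → p ≈ 0.357143, d = −0.75 ln(1 − 0.476191) = 0.484971 ≈ 0.485.
Sp2–Sp3: 10/28 sites differ → p ≈ 0.357143, d = −0.75 ln(1 − 0.476191) = 0.484971 ≈ 0.485.

d(Sp1,Sp2) = 0.420, d(Sp1,Sp3) = 0.485, d(Sp2,Sp3) = 0.485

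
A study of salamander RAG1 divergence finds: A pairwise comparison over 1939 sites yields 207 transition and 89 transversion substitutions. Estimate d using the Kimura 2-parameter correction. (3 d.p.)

0.174

P = 207/1939 ≈ 0.106756 and Q = 89/1939 ≈ 0.0459.
Under the Kimura two-parameter model, d = −½ ln(1 − 2P − Q) − ¼ ln(1 − 2Q).
1 − 2P − Q = 0.740588, giving −½ ln(0.740588) = 0.150155.
1 − 2Q = 0.9082, giving −¼ ln(0.9082) = 0.024073.
d = 0.150155 + 0.024073 = 0.174228.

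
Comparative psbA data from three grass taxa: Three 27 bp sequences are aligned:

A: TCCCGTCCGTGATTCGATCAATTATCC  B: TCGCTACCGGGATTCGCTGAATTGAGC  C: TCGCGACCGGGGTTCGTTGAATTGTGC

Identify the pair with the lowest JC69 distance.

B and C

A–B: 9/27 differ, p = 0.333, d = 0.441.
A–C: 8/27 differ, p = 0.296, d = 0.377.
B–C: 4/27 differ, p = 0.148, d = 0.165.
The smallest distance is between B and C.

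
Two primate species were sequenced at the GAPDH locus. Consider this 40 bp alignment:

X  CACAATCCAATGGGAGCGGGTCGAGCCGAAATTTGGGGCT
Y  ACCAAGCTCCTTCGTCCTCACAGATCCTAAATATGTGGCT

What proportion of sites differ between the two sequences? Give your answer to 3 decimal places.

0.475

The sequences differ at 19 of 40 positions.
p = 19/40 = 0.475.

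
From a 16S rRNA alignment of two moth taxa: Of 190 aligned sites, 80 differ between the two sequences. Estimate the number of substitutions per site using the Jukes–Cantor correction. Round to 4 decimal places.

0.6181

p = 80/190 ≈ 0.421053.
d = −(3/4) ln(1 − 4p/3) = −0.75 ln(1 − 0.561404) = −0.75 ln(0.438596)
  = −0.75 × (-0.824177) = 0.618133 substitutions/site.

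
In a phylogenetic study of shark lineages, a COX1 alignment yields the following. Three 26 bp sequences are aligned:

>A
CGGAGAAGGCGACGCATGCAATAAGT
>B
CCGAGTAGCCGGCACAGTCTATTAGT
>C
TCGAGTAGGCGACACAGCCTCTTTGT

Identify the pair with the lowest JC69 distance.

A–B: 9/26 differ, p = 0.346, d = 0.464.
A–C: 10/26 differ, p = 0.385, d = 0.539.
B–C: 6/26 differ, p = 0.231, d = 0.276.
The smallest distance is between B and C.

B and C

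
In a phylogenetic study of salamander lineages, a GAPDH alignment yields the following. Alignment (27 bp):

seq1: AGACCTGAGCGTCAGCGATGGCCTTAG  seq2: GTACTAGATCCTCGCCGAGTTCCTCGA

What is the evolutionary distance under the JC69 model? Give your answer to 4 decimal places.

The sequences differ at 14 of 27 sites, so p = 14/27 ≈ 0.518519.
d = −(3/4) ln(1 − 4p/3) = −0.75 ln(1 − 0.691359) = −0.75 ln(0.308641)
  = −0.75 × (-1.175576) = 0.881682 substitutions/site.

0.8817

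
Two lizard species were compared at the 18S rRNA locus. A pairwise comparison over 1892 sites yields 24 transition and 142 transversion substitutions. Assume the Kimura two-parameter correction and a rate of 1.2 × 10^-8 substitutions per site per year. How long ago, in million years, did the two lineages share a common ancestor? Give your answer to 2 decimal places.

P = 24/1892 ≈ 0.012685 and Q = 142/1892 ≈ 0.075053.
Under the Kimura two-parameter model, d = −½ ln(1 − 2P − Q) − ¼ ln(1 − 2Q).
1 − 2P − Q = 0.899577, giving −½ ln(0.899577) = 0.052915.
1 − 2Q = 0.849894, giving −¼ ln(0.849894) = 0.040661.
d = 0.052915 + 0.040661 = 0.093576.
Under a molecular clock d = 2μt, so t = d/(2μ) = 0.093576 / (2 × 1.2 × 10^-8) = 3.90 million years.

3.90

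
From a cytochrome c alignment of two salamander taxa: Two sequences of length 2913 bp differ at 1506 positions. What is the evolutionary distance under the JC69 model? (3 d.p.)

p = 1506/2913 ≈ 0.516993.
d = −(3/4) ln(1 − 4p/3) = −0.75 ln(1 − 0.689324) = −0.75 ln(0.310676)
  = −0.75 × (-1.169005) = 0.876754 substitutions/site.

0.877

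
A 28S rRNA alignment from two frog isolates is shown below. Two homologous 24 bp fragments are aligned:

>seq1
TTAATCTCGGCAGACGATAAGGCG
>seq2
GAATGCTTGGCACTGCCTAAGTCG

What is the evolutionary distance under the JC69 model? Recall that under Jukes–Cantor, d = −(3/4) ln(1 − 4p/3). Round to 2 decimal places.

0.71

The sequences differ at 11 of 24 sites, so p = 11/24 ≈ 0.458333.
d = −(3/4) ln(1 − 4p/3) = −0.75 ln(1 − 0.611111) = −0.75 ln(0.388889)
  = −0.75 × (-0.944461) = 0.708346 substitutions/site.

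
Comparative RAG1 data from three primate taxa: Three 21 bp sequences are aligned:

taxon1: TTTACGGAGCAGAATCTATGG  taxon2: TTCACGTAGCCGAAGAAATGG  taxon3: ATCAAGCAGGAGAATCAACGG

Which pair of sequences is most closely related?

taxon1–taxon2: 6/21 differ, p = 0.286, d = 0.360.
taxon1–taxon3: 7/21 differ, p = 0.333, d = 0.441.
taxon2–taxon3: 8/21 differ, p = 0.381, d = 0.532.
The smallest distance is between taxon1 and taxon2.

taxon1 and taxon2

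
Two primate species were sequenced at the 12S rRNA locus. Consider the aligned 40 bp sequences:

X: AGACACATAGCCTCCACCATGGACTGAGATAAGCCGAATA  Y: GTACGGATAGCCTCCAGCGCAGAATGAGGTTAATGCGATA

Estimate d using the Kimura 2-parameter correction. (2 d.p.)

0.60

Of 40 sites, 9 differences are transitions and 7 are transversions, so P = 9/40 = 0.225 and Q = 7/40 = 0.175.
Under the Kimura two-parameter model, d = −½ ln(1 − 2P − Q) − ¼ ln(1 − 2Q).
1 − 2P − Q = 0.375, giving −½ ln(0.375) = 0.490415.
1 − 2Q = 0.65, giving −¼ ln(0.65) = 0.107696.
d = 0.490415 + 0.107696 = 0.598111.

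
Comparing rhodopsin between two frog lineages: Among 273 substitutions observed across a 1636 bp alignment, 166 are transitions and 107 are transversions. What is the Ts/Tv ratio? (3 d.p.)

R = 166/107 = 1.551401… ≈ 1.551 (to 3 d.p.).

1.551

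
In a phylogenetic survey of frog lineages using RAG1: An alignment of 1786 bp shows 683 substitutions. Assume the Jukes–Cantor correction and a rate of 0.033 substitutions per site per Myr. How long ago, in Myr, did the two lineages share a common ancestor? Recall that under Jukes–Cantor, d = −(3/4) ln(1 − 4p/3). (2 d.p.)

p = 683/1786 ≈ 0.382419.
d = −(3/4) ln(1 − 4p/3) = −0.75 ln(1 − 0.509892) = −0.75 ln(0.490108)
  = −0.75 × (-0.713130) = 0.534848 substitutions/site.
Under a molecular clock d = 2μt, so t = d/(2μ) = 0.534848 / (2 × 0.033) = 8.10 Myr.

8.10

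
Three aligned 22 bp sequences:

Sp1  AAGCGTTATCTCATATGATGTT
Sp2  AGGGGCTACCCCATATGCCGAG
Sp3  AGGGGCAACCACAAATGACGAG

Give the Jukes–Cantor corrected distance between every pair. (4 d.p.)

d(Sp1,Sp2) = 0.5913, d(Sp1,Sp3) = 0.6987, d(Sp2,Sp3) = 0.2082

Sp1–Sp2: 9/22 sites differ → p ≈ 0.409091, d = −0.75 ln(1 − 0.545455) = 0.591344 ≈ 0.5913.
Sp1–Sp3: 10/22 sites differ → p ≈ 0.454545, d = −0.75 ln(1 − 0.60606) = 0.698667 ≈ 0.6987.
Sp2–Sp3: 4/22 sites differ → p ≈ 0.181818, d = −0.75 ln(1 − 0.242424) = 0.208224 ≈ 0.2082.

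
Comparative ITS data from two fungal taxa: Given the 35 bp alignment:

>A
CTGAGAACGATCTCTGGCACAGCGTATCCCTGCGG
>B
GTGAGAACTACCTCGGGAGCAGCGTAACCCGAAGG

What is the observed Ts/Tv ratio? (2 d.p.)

Transitions are A↔G and C↔T; transversions are all other mismatches.
Transitions: 3. Transversions: 7.
R = 3/7 = 0.428571… ≈ 0.43 (to 2 d.p.).

0.43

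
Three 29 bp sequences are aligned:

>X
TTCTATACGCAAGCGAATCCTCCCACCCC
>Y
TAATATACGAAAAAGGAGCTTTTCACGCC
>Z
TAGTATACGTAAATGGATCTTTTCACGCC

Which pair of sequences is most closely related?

X–Y: 11/29 differ, p = 0.379, d = 0.529.
X–Z: 10/29 differ, p = 0.345, d = 0.462.
Y–Z: 4/29 differ, p = 0.138, d = 0.152.
The smallest distance is between Y and Z.

Y and Z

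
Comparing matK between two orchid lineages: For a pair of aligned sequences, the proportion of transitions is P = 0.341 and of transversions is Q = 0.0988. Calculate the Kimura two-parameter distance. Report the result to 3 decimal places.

0.814

Under the Kimura two-parameter model, d = −½ ln(1 − 2P − Q) − ¼ ln(1 − 2Q).
1 − 2P − Q = 0.2192, giving −½ ln(0.2192) = 0.758885.
1 − 2Q = 0.8024, giving −¼ ln(0.8024) = 0.055037.
d = 0.758885 + 0.055037 = 0.813922.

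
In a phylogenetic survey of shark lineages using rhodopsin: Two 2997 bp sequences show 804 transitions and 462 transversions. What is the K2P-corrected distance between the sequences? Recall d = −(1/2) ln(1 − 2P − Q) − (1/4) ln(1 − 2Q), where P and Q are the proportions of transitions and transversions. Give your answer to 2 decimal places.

0.68

P = 804/2997 ≈ 0.268268 and Q = 462/2997 ≈ 0.154154.
Under the Kimura two-parameter model, d = −½ ln(1 − 2P − Q) − ¼ ln(1 − 2Q).
1 − 2P − Q = 0.30931, giving −½ ln(0.30931) = 0.586706.
1 − 2Q = 0.691692, giving −¼ ln(0.691692) = 0.092154.
d = 0.586706 + 0.092154 = 0.678860.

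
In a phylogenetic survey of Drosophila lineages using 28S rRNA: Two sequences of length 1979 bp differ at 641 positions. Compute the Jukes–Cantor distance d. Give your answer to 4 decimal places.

0.4241

p = 641/1979 ≈ 0.323901.
d = −(3/4) ln(1 − 4p/3) = −0.75 ln(1 − 0.431868) = −0.75 ln(0.568132)
  = −0.75 × (-0.565401) = 0.424051 substitutions/site.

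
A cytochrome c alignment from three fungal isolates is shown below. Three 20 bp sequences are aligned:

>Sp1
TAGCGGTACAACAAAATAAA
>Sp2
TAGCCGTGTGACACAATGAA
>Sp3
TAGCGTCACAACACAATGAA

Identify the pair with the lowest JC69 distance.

Sp1 and Sp3

Sp1–Sp2: 6/20 differ, p = 0.300, d = 0.383.
Sp1–Sp3: 4/20 differ, p = 0.200, d = 0.233.
Sp2–Sp3: 6/20 differ, p = 0.300, d = 0.383.
The smallest distance is between Sp1 and Sp3.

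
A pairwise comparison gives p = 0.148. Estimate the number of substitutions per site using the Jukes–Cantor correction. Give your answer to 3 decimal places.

0.165

d = −(3/4) ln(1 − 4p/3) = −0.75 ln(1 − 0.197333) = −0.75 ln(0.802667)
  = −0.75 × (-0.219815) = 0.164861 substitutions/site.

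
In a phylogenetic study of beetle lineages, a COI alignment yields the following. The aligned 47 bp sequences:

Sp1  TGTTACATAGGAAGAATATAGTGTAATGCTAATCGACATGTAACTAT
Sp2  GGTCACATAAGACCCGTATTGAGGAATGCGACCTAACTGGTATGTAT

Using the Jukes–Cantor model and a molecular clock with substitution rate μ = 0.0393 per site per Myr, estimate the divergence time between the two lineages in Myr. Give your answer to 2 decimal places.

The sequences differ at 19 of 47 sites, so p = 19/47 ≈ 0.404255.
d = −(3/4) ln(1 − 4p/3) = −0.75 ln(1 − 0.539007) = −0.75 ln(0.460993)
  = −0.75 × (-0.774372) = 0.580779 substitutions/site.
Under a molecular clock d = 2μt, so t = d/(2μ) = 0.580779 / (2 × 0.0393) = 7.39 Myr.

7.39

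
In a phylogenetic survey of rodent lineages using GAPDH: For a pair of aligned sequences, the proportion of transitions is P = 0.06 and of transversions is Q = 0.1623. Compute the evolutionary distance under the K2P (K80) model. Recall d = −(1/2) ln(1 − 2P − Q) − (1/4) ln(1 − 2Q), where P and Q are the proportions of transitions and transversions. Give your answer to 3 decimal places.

0.264

Under the Kimura two-parameter model, d = −½ ln(1 − 2P − Q) − ¼ ln(1 − 2Q).
1 − 2P − Q = 0.7177, giving −½ ln(0.7177) = 0.165852.
1 − 2Q = 0.6754, giving −¼ ln(0.6754) = 0.098113.
d = 0.165852 + 0.098113 = 0.263965.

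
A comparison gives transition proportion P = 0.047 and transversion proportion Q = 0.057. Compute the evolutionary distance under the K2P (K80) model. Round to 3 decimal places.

0.112

Under the Kimura two-parameter model, d = −½ ln(1 − 2P − Q) − ¼ ln(1 − 2Q).
1 − 2P − Q = 0.849, giving −½ ln(0.849) = 0.081848.
1 − 2Q = 0.886, giving −¼ ln(0.886) = 0.030260.
d = 0.081848 + 0.030260 = 0.112108.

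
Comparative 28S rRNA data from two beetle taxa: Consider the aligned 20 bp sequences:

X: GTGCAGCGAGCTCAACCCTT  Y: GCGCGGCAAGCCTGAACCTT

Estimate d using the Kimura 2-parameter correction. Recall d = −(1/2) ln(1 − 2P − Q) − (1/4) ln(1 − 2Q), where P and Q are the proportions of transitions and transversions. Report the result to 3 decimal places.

Of 20 sites, 6 differences are transitions and 1 are transversions, so P = 6/20 = 0.3 and Q = 1/20 = 0.05.
Under the Kimura two-parameter model, d = −½ ln(1 − 2P − Q) − ¼ ln(1 − 2Q).
1 − 2P − Q = 0.35, giving −½ ln(0.35) = 0.524911.
1 − 2Q = 0.9, giving −¼ ln(0.9) = 0.026340.
d = 0.524911 + 0.026340 = 0.551251.

0.551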